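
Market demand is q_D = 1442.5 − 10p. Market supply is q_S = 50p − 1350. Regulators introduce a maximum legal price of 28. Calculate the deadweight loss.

In inverse form: demand p = 144.25 − 0.1q, supply p = 27 + 0.02q.
Competitive equilibrium: 144.25 − 0.1q = 27 + 0.02q → q* = 977.0833, p* = 46.5417.
At the ceiling p = 28, quantity supplied = (28 − 27)/0.02 = 50.
Willingness to pay at q' = 50: 144.25 − 0.1·50 = 139.25.
Δq = 977.0833 − 50 = 927.0833; wedge = 139.25 − 28 = 111.25.
DWL = ½ × 927.0833 × 111.25 = 51569.01.

51569.01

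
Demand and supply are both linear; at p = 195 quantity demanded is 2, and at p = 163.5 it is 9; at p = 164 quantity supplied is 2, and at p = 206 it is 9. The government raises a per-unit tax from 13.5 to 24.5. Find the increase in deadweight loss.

Demand slope = (163.5 − 195)/(9 − 2) = −4.5, so p = 204 − 4.5q.
Supply slope = (206 − 164)/(9 − 2) = 6, so p = 152 + 6q.
Competitive equilibrium: 204 − 4.5q = 152 + 6q → q* = 4.9524, p* = 181.7143.
For a per-unit tax t: Δq = t/10.5, so DWL = ½·t·(t/10.5) = t²/21.
At t = 13.5: DWL = 8.679. At t = 24.5: DWL = 28.583.
Increase = 28.583 − 8.679 = 19.90.

19.90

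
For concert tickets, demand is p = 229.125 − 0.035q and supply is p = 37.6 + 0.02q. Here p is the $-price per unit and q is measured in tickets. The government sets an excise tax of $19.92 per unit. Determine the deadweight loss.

$3607.33

Competitive equilibrium: 229.125 − 0.035q = 37.6 + 0.02q → q* = 3482.2727, p* = 107.2455.
With the tax, the buyer price exceeds the seller price by 19.92: (229.125 − 0.035q) − (37.6 + 0.02q) = 19.92 → q' = 3120.0909.
Δq = 3482.2727 − 3120.0909 = 362.1818; the wedge equals the tax, 19.92.
Welfare loss = ½ × 362.1818 × 19.92 = $3607.33.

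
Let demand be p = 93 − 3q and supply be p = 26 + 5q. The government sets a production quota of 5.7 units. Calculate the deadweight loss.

Competitive equilibrium: 93 − 3q = 26 + 5q → q* = 8.375, p* = 67.875.
At q = 5.7: demand price = 93 − 3·5.7 = 75.9; supply price = 26 + 5·5.7 = 54.5.
Δq = 8.375 − 5.7 = 2.675; wedge = 75.9 − 54.5 = 21.4.
DWL = ½ × 2.675 × 21.4 = 28.62.

28.62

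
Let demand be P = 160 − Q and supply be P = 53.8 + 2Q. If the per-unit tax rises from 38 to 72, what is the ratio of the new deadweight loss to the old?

Competitive equilibrium: 160 − Q = 53.8 + 2Q → Q* = 35.4, P* = 124.6.
For a per-unit tax t: ΔQ = t/3, so DWL = ½·t·(t/3) = t²/6.
At t = 38: DWL = 240.667. At t = 72: DWL = 864.
Ratio = (72/38)² = 3.590.

3.590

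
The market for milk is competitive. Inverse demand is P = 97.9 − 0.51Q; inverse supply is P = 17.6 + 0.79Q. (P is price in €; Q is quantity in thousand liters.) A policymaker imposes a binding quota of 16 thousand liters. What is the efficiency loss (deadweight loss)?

€1361.63 thousand

Competitive equilibrium: 97.9 − 0.51Q = 17.6 + 0.79Q → Q* = 61.7692, P* = 66.3977.
At Q = 16: demand price = 97.9 − 0.51·16 = 89.74; supply price = 17.6 + 0.79·16 = 30.24.
ΔQ = 61.7692 − 16 = 45.7692; wedge = 89.74 − 30.24 = 59.5.
The triangle = ½ × 45.7692 × 59.5 = €1361.63 thousand.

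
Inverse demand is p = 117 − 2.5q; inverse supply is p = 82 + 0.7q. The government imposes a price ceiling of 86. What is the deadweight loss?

43.65

Competitive equilibrium: 117 − 2.5q = 82 + 0.7q → q* = 10.9375, p* = 89.6563.
At the ceiling p = 86, quantity supplied = (86 − 82)/0.7 = 5.7143.
Willingness to pay at q' = 5.7143: 117 − 2.5·5.7143 = 102.7143.
Δq = 10.9375 − 5.7143 = 5.2232; wedge = 102.7143 − 86 = 16.7143.
Welfare loss = ½ × 5.2232 × 16.7143 = 43.65.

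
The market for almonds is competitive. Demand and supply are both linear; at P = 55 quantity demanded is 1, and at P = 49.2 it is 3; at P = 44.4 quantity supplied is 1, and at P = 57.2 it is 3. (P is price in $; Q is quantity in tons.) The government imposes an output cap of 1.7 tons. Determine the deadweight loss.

Demand slope = (49.2 − 55)/(3 − 1) = −2.9, so P = 57.9 − 2.9Q.
Supply slope = (57.2 − 44.4)/(3 − 1) = 6.4, so P = 38 + 6.4Q.
Competitive equilibrium: 57.9 − 2.9Q = 38 + 6.4Q → Q* = 2.1398, P* = 51.6946.
At Q = 1.7: demand price = 57.9 − 2.9·1.7 = 52.97; supply price = 38 + 6.4·1.7 = 48.88.
ΔQ = 2.1398 − 1.7 = 0.4398; wedge = 52.97 − 48.88 = 4.09.
The triangle = ½ × 0.4398 × 4.09 = $0.90.

$0.90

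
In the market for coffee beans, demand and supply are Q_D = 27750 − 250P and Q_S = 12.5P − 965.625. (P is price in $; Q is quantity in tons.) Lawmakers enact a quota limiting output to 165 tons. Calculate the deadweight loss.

In inverse form: demand P = 111 − 0.004Q, supply P = 77.25 + 0.08Q.
Competitive equilibrium: 111 − 0.004Q = 77.25 + 0.08Q → Q* = 401.7857, P* = 109.3929.
At Q = 165: demand price = 111 − 0.004·165 = 110.34; supply price = 77.25 + 0.08·165 = 90.45.
ΔQ = 401.7857 − 165 = 236.7857; wedge = 110.34 − 90.45 = 19.89.
DWL = ½ × 236.7857 × 19.89 = $2354.83.

$2354.83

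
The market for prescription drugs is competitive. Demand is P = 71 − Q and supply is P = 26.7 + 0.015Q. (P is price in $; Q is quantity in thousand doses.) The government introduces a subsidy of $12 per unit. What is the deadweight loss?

$70.94 thousand

Competitive equilibrium: 71 − Q = 26.7 + 0.015Q → Q* = 43.6453, P* = 27.3547.
The subsidy lowers effective supply by 12: P = 14.7 + 0.015Q.
New quantity: 71 − Q = 14.7 + 0.015Q → Q' = 55.468.
Overproduction ΔQ = 55.468 − 43.6453 = 11.8227; wedge = subsidy = 12.
The triangle = ½ × 11.8227 × 12 = $70.94 thousand.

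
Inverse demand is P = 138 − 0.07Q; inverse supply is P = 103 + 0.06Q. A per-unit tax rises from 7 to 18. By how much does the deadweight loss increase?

1057.69

Competitive equilibrium: 138 − 0.07Q = 103 + 0.06Q → Q* = 269.2308, P* = 119.1538.
For a per-unit tax t: ΔQ = t/0.13, so DWL = ½·t·(t/0.13) = t²/0.26.
At t = 7: DWL = 188.462. At t = 18: DWL = 1246.154.
Increase = 1246.154 − 188.462 = 1057.69.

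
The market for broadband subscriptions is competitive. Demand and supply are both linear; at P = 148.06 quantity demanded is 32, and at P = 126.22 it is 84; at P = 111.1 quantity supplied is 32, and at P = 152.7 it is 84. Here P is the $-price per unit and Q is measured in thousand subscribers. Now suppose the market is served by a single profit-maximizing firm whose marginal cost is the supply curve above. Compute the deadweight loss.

$155.26 thousand

Demand slope = (126.22 − 148.06)/(84 − 32) = −0.42, so P = 161.5 − 0.42Q.
Supply slope = (152.7 − 111.1)/(84 − 32) = 0.8, so P = 85.5 + 0.8Q.
Competitive equilibrium: 161.5 − 0.42Q = 85.5 + 0.8Q → Q* = 62.2951, P* = 135.3361.
Marginal revenue: MR = 161.5 − 0.84Q. Set MR = MC: 161.5 − 0.84Q = 85.5 + 0.8Q → Q_m = 46.3415.
Price P_m = 161.5 − 0.42·46.3415 = 142.0366; MC(Q_m) = 85.5 + 0.8·46.3415 = 122.5732.
Competitive Q* = 62.2951, so ΔQ = 15.9536; wedge = 142.0366 − 122.5732 = 19.4634.
Deadweight loss = ½ × 15.9536 × 19.4634 = $155.26 thousand.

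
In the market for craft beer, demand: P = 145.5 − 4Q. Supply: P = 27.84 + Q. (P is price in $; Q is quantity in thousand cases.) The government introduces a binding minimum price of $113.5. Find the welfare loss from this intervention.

$603.11 thousand

Competitive equilibrium: 145.5 − 4Q = 27.84 + Q → Q* = 23.532, P* = 51.372.
At the floor P = 113.5, quantity demanded = (145.5 − 113.5)/4 = 8.
Sellers' marginal cost at Q' = 8: 27.84 + 1·8 = 35.84.
ΔQ = 23.532 − 8 = 15.532; wedge = 113.5 − 35.84 = 77.66.
Welfare loss = ½ × 15.532 × 77.66 = $603.11 thousand.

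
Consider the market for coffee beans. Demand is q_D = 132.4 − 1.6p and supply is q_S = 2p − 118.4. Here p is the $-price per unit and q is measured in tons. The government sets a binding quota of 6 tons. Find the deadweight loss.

$125.44

In inverse form: demand p = 82.75 − 0.625q, supply p = 59.2 + 0.5q.
Competitive equilibrium: 82.75 − 0.625q = 59.2 + 0.5q → q* = 20.9333, p* = 69.6667.
At q = 6: demand price = 82.75 − 0.625·6 = 79; supply price = 59.2 + 0.5·6 = 62.2.
Δq = 20.9333 − 6 = 14.9333; wedge = 79 − 62.2 = 16.8.
DWL = ½ × 14.9333 × 16.8 = $125.44.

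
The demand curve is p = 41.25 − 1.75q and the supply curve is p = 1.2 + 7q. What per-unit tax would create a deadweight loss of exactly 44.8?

Competitive equilibrium: 41.25 − 1.75q = 1.2 + 7q → q* = 4.5771, p* = 33.24.
A tax t gives Δq = t/8.75 and wedge t, so DWL = t²/17.5.
t²/17.5 = 44.8 → t² = 784 → t = 28.

28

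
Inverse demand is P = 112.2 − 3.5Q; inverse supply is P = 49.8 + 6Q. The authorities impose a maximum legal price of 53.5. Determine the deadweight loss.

Competitive equilibrium: 112.2 − 3.5Q = 49.8 + 6Q → Q* = 6.5684, P* = 89.2105.
At the ceiling P = 53.5, quantity supplied = (53.5 − 49.8)/6 = 0.6167.
Willingness to pay at Q' = 0.6167: 112.2 − 3.5·0.6167 = 110.0416.
ΔQ = 6.5684 − 0.6167 = 5.9517; wedge = 110.0416 − 53.5 = 56.5416.
Welfare loss = ½ × 5.9517 × 56.5416 = 168.26.

168.26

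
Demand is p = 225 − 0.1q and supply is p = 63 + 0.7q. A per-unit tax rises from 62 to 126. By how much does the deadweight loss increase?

7520

Competitive equilibrium: 225 − 0.1q = 63 + 0.7q → q* = 202.5, p* = 204.75.
For a per-unit tax t: Δq = t/0.8, so DWL = ½·t·(t/0.8) = t²/1.6.
At t = 62: DWL = 2402.5. At t = 126: DWL = 9922.5.
Increase = 9922.5 − 2402.5 = 7520.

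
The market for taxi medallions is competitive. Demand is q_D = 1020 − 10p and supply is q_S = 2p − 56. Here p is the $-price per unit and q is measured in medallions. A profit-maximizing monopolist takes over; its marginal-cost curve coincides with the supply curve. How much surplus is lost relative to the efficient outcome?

$93.13

In inverse form: demand p = 102 − 0.1q, supply p = 28 + 0.5q.
Competitive equilibrium: 102 − 0.1q = 28 + 0.5q → q* = 123.3333, p* = 89.6667.
Marginal revenue: MR = 102 − 0.2q. Set MR = MC: 102 − 0.2q = 28 + 0.5q → q_m = 105.7143.
Price p_m = 102 − 0.1·105.7143 = 91.4286; MC(q_m) = 28 + 0.5·105.7143 = 80.8572.
Competitive q* = 123.3333, so Δq = 17.619; wedge = 91.4286 − 80.8572 = 10.5714.
Deadweight loss = ½ × 17.619 × 10.5714 = $93.13.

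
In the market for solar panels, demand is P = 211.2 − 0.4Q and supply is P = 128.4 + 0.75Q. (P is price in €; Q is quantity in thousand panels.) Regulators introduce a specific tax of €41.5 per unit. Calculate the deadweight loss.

€748.80 thousand

Competitive equilibrium: 211.2 − 0.4Q = 128.4 + 0.75Q → Q* = 72, P* = 182.4.
With the tax, the buyer price exceeds the seller price by 41.5: (211.2 − 0.4Q) − (128.4 + 0.75Q) = 41.5 → Q' = 35.91304.
ΔQ = 72 − 35.91304 = 36.08696; the wedge equals the tax, 41.5.
Deadweight loss = ½ × 36.08696 × 41.5 = €748.80 thousand.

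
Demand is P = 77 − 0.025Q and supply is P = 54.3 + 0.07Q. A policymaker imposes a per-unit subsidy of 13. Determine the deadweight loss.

Competitive equilibrium: 77 − 0.025Q = 54.3 + 0.07Q → Q* = 238.9474, P* = 71.0263.
The subsidy lowers effective supply by 13: P = 41.3 + 0.07Q.
New quantity: 77 − 0.025Q = 41.3 + 0.07Q → Q' = 375.7895.
Overproduction ΔQ = 375.7895 − 238.9474 = 136.8421; wedge = subsidy = 13.
Deadweight loss = ½ × 136.8421 × 13 = 889.47.

889.47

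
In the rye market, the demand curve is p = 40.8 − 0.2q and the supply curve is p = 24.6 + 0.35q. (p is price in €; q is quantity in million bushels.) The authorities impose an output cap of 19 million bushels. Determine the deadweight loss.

€30.06 million

Competitive equilibrium: 40.8 − 0.2q = 24.6 + 0.35q → q* = 29.4545, p* = 34.9091.
At q = 19: demand price = 40.8 − 0.2·19 = 37; supply price = 24.6 + 0.35·19 = 31.25.
Δq = 29.4545 − 19 = 10.4545; wedge = 37 − 31.25 = 5.75.
Welfare loss = ½ × 10.4545 × 5.75 = €30.06 million.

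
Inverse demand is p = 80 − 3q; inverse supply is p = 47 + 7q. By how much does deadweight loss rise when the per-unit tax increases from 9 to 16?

8.75

Competitive equilibrium: 80 − 3q = 47 + 7q → q* = 3.3, p* = 70.1.
For a per-unit tax t: Δq = t/10, so DWL = ½·t·(t/10) = t²/20.
At t = 9: DWL = 4.05. At t = 16: DWL = 12.8.
Increase = 12.8 − 4.05 = 8.75.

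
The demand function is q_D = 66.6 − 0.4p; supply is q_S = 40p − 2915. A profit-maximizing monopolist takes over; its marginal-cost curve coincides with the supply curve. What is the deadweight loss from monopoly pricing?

429.64

In inverse form: demand p = 166.5 − 2.5q, supply p = 72.875 + 0.025q.
Competitive equilibrium: 166.5 − 2.5q = 72.875 + 0.025q → q* = 37.0792, p* = 73.802.
Marginal revenue: MR = 166.5 − 5q. Set MR = MC: 166.5 − 5q = 72.875 + 0.025q → q_m = 18.6318.
Price p_m = 166.5 − 2.5·18.6318 = 119.9205; MC(q_m) = 72.875 + 0.025·18.6318 = 73.3408.
Competitive q* = 37.0792, so Δq = 18.4474; wedge = 119.9205 − 73.3408 = 46.5797.
Welfare loss = ½ × 18.4474 × 46.5797 = 429.64.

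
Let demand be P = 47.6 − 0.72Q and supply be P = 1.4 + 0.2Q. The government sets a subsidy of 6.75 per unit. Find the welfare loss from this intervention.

24.76

Competitive equilibrium: 47.6 − 0.72Q = 1.4 + 0.2Q → Q* = 50.2174, P* = 11.4435.
The subsidy lowers effective supply by 6.75: P = 0.2Q − 5.35.
New quantity: 47.6 − 0.72Q = 0.2Q − 5.35 → Q' = 57.5543.
Overproduction ΔQ = 57.5543 − 50.2174 = 7.3369; wedge = subsidy = 6.75.
Welfare loss = ½ × 7.3369 × 6.75 = 24.76.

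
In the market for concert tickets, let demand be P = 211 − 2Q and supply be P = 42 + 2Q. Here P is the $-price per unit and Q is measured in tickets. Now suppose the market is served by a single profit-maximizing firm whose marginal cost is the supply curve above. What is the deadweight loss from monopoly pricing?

$396.68

Competitive equilibrium: 211 − 2Q = 42 + 2Q → Q* = 42.25, P* = 126.5.
Marginal revenue: MR = 211 − 4Q. Set MR = MC: 211 − 4Q = 42 + 2Q → Q_m = 28.1667.
Price P_m = 211 − 2·28.1667 = 154.6666; MC(Q_m) = 42 + 2·28.1667 = 98.3334.
Competitive Q* = 42.25, so ΔQ = 14.0833; wedge = 154.6666 − 98.3334 = 56.3332.
Deadweight loss = ½ × 14.0833 × 56.3332 = $396.68.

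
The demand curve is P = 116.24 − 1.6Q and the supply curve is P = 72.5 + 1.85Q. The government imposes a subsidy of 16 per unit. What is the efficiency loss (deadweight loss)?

Competitive equilibrium: 116.24 − 1.6Q = 72.5 + 1.85Q → Q* = 12.6783, P* = 95.9548.
The subsidy lowers effective supply by 16: P = 56.5 + 1.85Q.
New quantity: 116.24 − 1.6Q = 56.5 + 1.85Q → Q' = 17.3159.
Overproduction ΔQ = 17.3159 − 12.6783 = 4.6376; wedge = subsidy = 16.
DWL = ½ × 4.6376 × 16 = 37.10.

37.10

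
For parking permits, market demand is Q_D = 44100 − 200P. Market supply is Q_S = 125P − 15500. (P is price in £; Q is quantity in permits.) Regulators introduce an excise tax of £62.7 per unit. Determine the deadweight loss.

£151203.46

In inverse form: demand P = 220.5 − 0.005Q, supply P = 124 + 0.008Q.
Competitive equilibrium: 220.5 − 0.005Q = 124 + 0.008Q → Q* = 7423.0769, P* = 183.3846.
With the tax, the buyer price exceeds the seller price by 62.7: (220.5 − 0.005Q) − (124 + 0.008Q) = 62.7 → Q' = 2600.
ΔQ = 7423.0769 − 2600 = 4823.0769; the wedge equals the tax, 62.7.
DWL = ½ × 4823.0769 × 62.7 = £151203.46.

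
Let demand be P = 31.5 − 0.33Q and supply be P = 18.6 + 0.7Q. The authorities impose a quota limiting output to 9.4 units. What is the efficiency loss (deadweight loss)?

Competitive equilibrium: 31.5 − 0.33Q = 18.6 + 0.7Q → Q* = 12.5243, P* = 27.367.
At Q = 9.4: demand price = 31.5 − 0.33·9.4 = 28.398; supply price = 18.6 + 0.7·9.4 = 25.18.
ΔQ = 12.5243 − 9.4 = 3.1243; wedge = 28.398 − 25.18 = 3.218.
DWL = ½ × 3.1243 × 3.218 = 5.03.

5.03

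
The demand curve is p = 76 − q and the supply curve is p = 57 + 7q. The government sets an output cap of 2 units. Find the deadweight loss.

0.56

Competitive equilibrium: 76 − q = 57 + 7q → q* = 2.375, p* = 73.625.
At q = 2: demand price = 76 − 1·2 = 74; supply price = 57 + 7·2 = 71.
Δq = 2.375 − 2 = 0.375; wedge = 74 − 71 = 3.
Deadweight loss = ½ × 0.375 × 3 = 0.56.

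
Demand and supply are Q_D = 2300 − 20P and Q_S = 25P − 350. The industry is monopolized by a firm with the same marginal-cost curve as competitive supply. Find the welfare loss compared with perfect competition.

In inverse form: demand P = 115 − 0.05Q, supply P = 14 + 0.04Q.
Competitive equilibrium: 115 − 0.05Q = 14 + 0.04Q → Q* = 1122.22222, P* = 58.88889.
Marginal revenue: MR = 115 − 0.1Q. Set MR = MC: 115 − 0.1Q = 14 + 0.04Q → Q_m = 721.42857.
Price P_m = 115 − 0.05·721.42857 = 78.92857; MC(Q_m) = 14 + 0.04·721.42857 = 42.85714.
Competitive Q* = 1122.22222, so ΔQ = 400.79365; wedge = 78.92857 − 42.85714 = 36.07143.
Welfare loss = ½ × 400.79365 × 36.07143 = 7228.60.

7228.60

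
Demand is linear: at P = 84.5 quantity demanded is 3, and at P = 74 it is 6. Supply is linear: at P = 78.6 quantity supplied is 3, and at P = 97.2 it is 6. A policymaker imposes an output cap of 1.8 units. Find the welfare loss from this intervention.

Demand slope = (74 − 84.5)/(6 − 3) = −3.5, so P = 95 − 3.5Q.
Supply slope = (97.2 − 78.6)/(6 − 3) = 6.2, so P = 60 + 6.2Q.
Competitive equilibrium: 95 − 3.5Q = 60 + 6.2Q → Q* = 3.6082, P* = 82.3711.
At Q = 1.8: demand price = 95 − 3.5·1.8 = 88.7; supply price = 60 + 6.2·1.8 = 71.16.
ΔQ = 3.6082 − 1.8 = 1.8082; wedge = 88.7 − 71.16 = 17.54.
The triangle = ½ × 1.8082 × 17.54 = 15.86.

15.86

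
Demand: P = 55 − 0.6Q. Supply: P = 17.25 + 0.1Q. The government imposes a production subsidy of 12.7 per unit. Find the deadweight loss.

Competitive equilibrium: 55 − 0.6Q = 17.25 + 0.1Q → Q* = 53.9286, P* = 22.6429.
The subsidy lowers effective supply by 12.7: P = 4.55 + 0.1Q.
New quantity: 55 − 0.6Q = 4.55 + 0.1Q → Q' = 72.0714.
Overproduction ΔQ = 72.0714 − 53.9286 = 18.1428; wedge = subsidy = 12.7.
Welfare loss = ½ × 18.1428 × 12.7 = 115.21.

115.21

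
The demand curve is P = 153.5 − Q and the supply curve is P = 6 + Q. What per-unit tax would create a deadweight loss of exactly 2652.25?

Competitive equilibrium: 153.5 − Q = 6 + Q → Q* = 73.75, P* = 79.75.
A tax t gives ΔQ = t/2 and wedge t, so DWL = t²/4.
t²/4 = 2652.25 → t² = 10609 → t = 103.

103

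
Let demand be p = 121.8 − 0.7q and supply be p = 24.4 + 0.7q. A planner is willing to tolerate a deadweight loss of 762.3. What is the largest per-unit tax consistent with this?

46.2

Competitive equilibrium: 121.8 − 0.7q = 24.4 + 0.7q → q* = 69.5714, p* = 73.1.
A tax t gives Δq = t/1.4 and wedge t, so DWL = t²/2.8.
t²/2.8 = 762.3 → t² = 2134.44 → t = 46.2.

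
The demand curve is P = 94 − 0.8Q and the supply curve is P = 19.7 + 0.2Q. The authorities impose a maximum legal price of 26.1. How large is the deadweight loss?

894.645

Competitive equilibrium: 94 − 0.8Q = 19.7 + 0.2Q → Q* = 74.3, P* = 34.56.
At the ceiling P = 26.1, quantity supplied = (26.1 − 19.7)/0.2 = 32.
Willingness to pay at Q' = 32: 94 − 0.8·32 = 68.4.
ΔQ = 74.3 − 32 = 42.3; wedge = 68.4 − 26.1 = 42.3.
Deadweight loss = ½ × 42.3 × 42.3 = 894.645.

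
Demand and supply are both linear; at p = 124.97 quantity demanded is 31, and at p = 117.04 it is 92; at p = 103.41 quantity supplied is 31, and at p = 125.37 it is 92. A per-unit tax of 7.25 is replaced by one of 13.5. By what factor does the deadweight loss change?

3.467

Demand slope = (117.04 − 124.97)/(92 − 31) = −0.13, so p = 129 − 0.13q.
Supply slope = (125.37 − 103.41)/(92 − 31) = 0.36, so p = 92.25 + 0.36q.
Competitive equilibrium: 129 − 0.13q = 92.25 + 0.36q → q* = 75, p* = 119.25.
For a per-unit tax t: Δq = t/0.49, so DWL = ½·t·(t/0.49) = t²/0.98.
At t = 7.25: DWL = 53.635. At t = 13.5: DWL = 185.969.
Ratio = (13.5/7.25)² = 3.467.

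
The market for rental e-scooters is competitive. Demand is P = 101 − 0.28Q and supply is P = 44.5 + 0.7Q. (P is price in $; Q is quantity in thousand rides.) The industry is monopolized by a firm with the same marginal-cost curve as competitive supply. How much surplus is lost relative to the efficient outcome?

$80.43 thousand

Competitive equilibrium: 101 − 0.28Q = 44.5 + 0.7Q → Q* = 57.6531, P* = 84.8571.
Marginal revenue: MR = 101 − 0.56Q. Set MR = MC: 101 − 0.56Q = 44.5 + 0.7Q → Q_m = 44.8413.
Price P_m = 101 − 0.28·44.8413 = 88.4444; MC(Q_m) = 44.5 + 0.7·44.8413 = 75.8889.
Competitive Q* = 57.6531, so ΔQ = 12.8118; wedge = 88.4444 − 75.8889 = 12.5555.
Deadweight loss = ½ × 12.8118 × 12.5555 = $80.43 thousand.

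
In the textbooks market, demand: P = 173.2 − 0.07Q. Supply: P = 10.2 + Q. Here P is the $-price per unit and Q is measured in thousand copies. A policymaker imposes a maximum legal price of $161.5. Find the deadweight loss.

$0.57 thousand

Competitive equilibrium: 173.2 − 0.07Q = 10.2 + Q → Q* = 152.3364, P* = 162.5364.
At the ceiling P = 161.5, quantity supplied = (161.5 − 10.2)/1 = 151.3.
Willingness to pay at Q' = 151.3: 173.2 − 0.07·151.3 = 162.609.
ΔQ = 152.3364 − 151.3 = 1.0364; wedge = 162.609 − 161.5 = 1.109.
The triangle = ½ × 1.0364 × 1.109 = $0.57 thousand.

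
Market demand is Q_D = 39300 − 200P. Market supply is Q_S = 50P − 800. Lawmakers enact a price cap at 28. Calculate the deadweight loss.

547805

In inverse form: demand P = 196.5 − 0.005Q, supply P = 16 + 0.02Q.
Competitive equilibrium: 196.5 − 0.005Q = 16 + 0.02Q → Q* = 7220, P* = 160.4.
At the ceiling P = 28, quantity supplied = (28 − 16)/0.02 = 600.
Willingness to pay at Q' = 600: 196.5 − 0.005·600 = 193.5.
ΔQ = 7220 − 600 = 6620; wedge = 193.5 − 28 = 165.5.
DWL = ½ × 6620 × 165.5 = 547805.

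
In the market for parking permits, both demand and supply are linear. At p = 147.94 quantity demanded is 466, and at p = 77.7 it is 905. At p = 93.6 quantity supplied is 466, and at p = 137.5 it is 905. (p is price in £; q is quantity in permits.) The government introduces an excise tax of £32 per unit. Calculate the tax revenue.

£17661.54

Demand slope = (77.7 − 147.94)/(905 − 466) = −0.16, so p = 222.5 − 0.16q.
Supply slope = (137.5 − 93.6)/(905 − 466) = 0.1, so p = 47 + 0.1q.
Competitive equilibrium: 222.5 − 0.16q = 47 + 0.1q → q* = 675, p* = 114.5.
With the tax, the buyer price exceeds the seller price by 32: (222.5 − 0.16q) − (47 + 0.1q) = 32 → q' = 551.9231.
Tax revenue = 32 × 551.9231 = £17661.54.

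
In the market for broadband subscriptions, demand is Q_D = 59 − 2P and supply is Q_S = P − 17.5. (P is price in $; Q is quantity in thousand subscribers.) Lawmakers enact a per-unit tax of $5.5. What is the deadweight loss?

$10.08 thousand

In inverse form: demand P = 29.5 − 0.5Q, supply P = 17.5 + Q.
Competitive equilibrium: 29.5 − 0.5Q = 17.5 + Q → Q* = 8, P* = 25.5.
With the tax, the buyer price exceeds the seller price by 5.5: (29.5 − 0.5Q) − (17.5 + Q) = 5.5 → Q' = 4.3333.
ΔQ = 8 − 4.3333 = 3.6667; the wedge equals the tax, 5.5.
Deadweight loss = ½ × 3.6667 × 5.5 = $10.08 thousand.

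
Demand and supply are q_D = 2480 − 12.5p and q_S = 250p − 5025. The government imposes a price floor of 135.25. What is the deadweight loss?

In inverse form: demand p = 198.4 − 0.08q, supply p = 20.1 + 0.004q.
Competitive equilibrium: 198.4 − 0.08q = 20.1 + 0.004q → q* = 2122.61905, p* = 28.59048.
At the floor p = 135.25, quantity demanded = (198.4 − 135.25)/0.08 = 789.375.
Sellers' marginal cost at q' = 789.375: 20.1 + 0.004·789.375 = 23.2575.
Δq = 2122.61905 − 789.375 = 1333.24405; wedge = 135.25 − 23.2575 = 111.9925.
Deadweight loss = ½ × 1333.24405 × 111.9925 = 74656.67.

74656.67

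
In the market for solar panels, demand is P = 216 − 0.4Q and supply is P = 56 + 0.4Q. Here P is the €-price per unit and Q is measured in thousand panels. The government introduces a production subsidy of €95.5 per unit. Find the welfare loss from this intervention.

€5700.16 thousand

Competitive equilibrium: 216 − 0.4Q = 56 + 0.4Q → Q* = 200, P* = 136.
The subsidy lowers effective supply by 95.5: P = 0.4Q − 39.5.
New quantity: 216 − 0.4Q = 0.4Q − 39.5 → Q' = 319.375.
Overproduction ΔQ = 319.375 − 200 = 119.375; wedge = subsidy = 95.5.
The triangle = ½ × 119.375 × 95.5 = €5700.16 thousand.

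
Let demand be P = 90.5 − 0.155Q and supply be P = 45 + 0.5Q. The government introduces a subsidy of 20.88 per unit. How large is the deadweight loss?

332.80

Competitive equilibrium: 90.5 − 0.155Q = 45 + 0.5Q → Q* = 69.46565, P* = 79.73282.
The subsidy lowers effective supply by 20.88: P = 24.12 + 0.5Q.
New quantity: 90.5 − 0.155Q = 24.12 + 0.5Q → Q' = 101.34351.
Overproduction ΔQ = 101.34351 − 69.46565 = 31.87786; wedge = subsidy = 20.88.
The triangle = ½ × 31.87786 × 20.88 = 332.80.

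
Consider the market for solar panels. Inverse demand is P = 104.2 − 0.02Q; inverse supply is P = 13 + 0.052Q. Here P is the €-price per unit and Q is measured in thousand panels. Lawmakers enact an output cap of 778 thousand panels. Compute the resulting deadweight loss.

€8596.624 thousand

Competitive equilibrium: 104.2 − 0.02Q = 13 + 0.052Q → Q* = 1266.66667, P* = 78.86667.
At Q = 778: demand price = 104.2 − 0.02·778 = 88.64; supply price = 13 + 0.052·778 = 53.456.
ΔQ = 1266.66667 − 778 = 488.66667; wedge = 88.64 − 53.456 = 35.184.
DWL = ½ × 488.66667 × 35.184 = €8596.624 thousand.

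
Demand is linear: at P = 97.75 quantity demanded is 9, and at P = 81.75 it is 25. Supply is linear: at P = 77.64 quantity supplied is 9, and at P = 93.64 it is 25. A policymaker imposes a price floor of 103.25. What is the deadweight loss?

Demand slope = (81.75 − 97.75)/(25 − 9) = −1, so P = 106.75 − Q.
Supply slope = (93.64 − 77.64)/(25 − 9) = 1, so P = 68.64 + Q.
Competitive equilibrium: 106.75 − Q = 68.64 + Q → Q* = 19.055, P* = 87.695.
At the floor P = 103.25, quantity demanded = (106.75 − 103.25)/1 = 3.5.
Sellers' marginal cost at Q' = 3.5: 68.64 + 1·3.5 = 72.14.
ΔQ = 19.055 − 3.5 = 15.555; wedge = 103.25 − 72.14 = 31.11.
The triangle = ½ × 15.555 × 31.11 = 241.96.

241.96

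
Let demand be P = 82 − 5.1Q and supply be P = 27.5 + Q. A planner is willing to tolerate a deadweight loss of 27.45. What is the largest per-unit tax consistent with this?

18.3

Competitive equilibrium: 82 − 5.1Q = 27.5 + Q → Q* = 8.9344, P* = 36.4344.
A tax t gives ΔQ = t/6.1 and wedge t, so DWL = t²/12.2.
t²/12.2 = 27.45 → t² = 334.89 → t = 18.3.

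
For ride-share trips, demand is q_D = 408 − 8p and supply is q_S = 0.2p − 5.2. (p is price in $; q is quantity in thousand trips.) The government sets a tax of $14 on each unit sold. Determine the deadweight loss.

In inverse form: demand p = 51 − 0.125q, supply p = 26 + 5q.
Competitive equilibrium: 51 − 0.125q = 26 + 5q → q* = 4.878, p* = 50.3902.
With the tax, the buyer price exceeds the seller price by 14: (51 − 0.125q) − (26 + 5q) = 14 → q' = 2.1463.
Δq = 4.878 − 2.1463 = 2.7317; the wedge equals the tax, 14.
Welfare loss = ½ × 2.7317 × 14 = $19.12 thousand.

$19.12 thousand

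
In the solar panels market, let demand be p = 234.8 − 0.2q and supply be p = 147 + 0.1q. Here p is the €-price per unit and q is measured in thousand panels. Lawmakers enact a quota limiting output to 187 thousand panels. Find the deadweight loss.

Competitive equilibrium: 234.8 − 0.2q = 147 + 0.1q → q* = 292.6667, p* = 176.2667.
At q = 187: demand price = 234.8 − 0.2·187 = 197.4; supply price = 147 + 0.1·187 = 165.7.
Δq = 292.6667 − 187 = 105.6667; wedge = 197.4 − 165.7 = 31.7.
DWL = ½ × 105.6667 × 31.7 = €1674.82 thousand.

€1674.82 thousand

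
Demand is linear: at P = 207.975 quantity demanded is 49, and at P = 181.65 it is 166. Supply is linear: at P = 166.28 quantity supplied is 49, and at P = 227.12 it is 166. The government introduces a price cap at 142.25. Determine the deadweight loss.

Demand slope = (181.65 − 207.975)/(166 − 49) = −0.225, so P = 219 − 0.225Q.
Supply slope = (227.12 − 166.28)/(166 − 49) = 0.52, so P = 140.8 + 0.52Q.
Competitive equilibrium: 219 − 0.225Q = 140.8 + 0.52Q → Q* = 104.96644, P* = 195.38255.
At the ceiling P = 142.25, quantity supplied = (142.25 − 140.8)/0.52 = 2.78846.
Willingness to pay at Q' = 2.78846: 219 − 0.225·2.78846 = 218.3726.
ΔQ = 104.96644 − 2.78846 = 102.17798; wedge = 218.3726 − 142.25 = 76.1226.
Deadweight loss = ½ × 102.17798 × 76.1226 = 3889.03.

3889.03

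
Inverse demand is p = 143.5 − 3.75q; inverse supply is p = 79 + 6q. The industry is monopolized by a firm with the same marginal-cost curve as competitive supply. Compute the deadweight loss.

Competitive equilibrium: 143.5 − 3.75q = 79 + 6q → q* = 6.6154, p* = 118.6923.
Marginal revenue: MR = 143.5 − 7.5q. Set MR = MC: 143.5 − 7.5q = 79 + 6q → q_m = 4.7778.
Price p_m = 143.5 − 3.75·4.7778 = 125.5833; MC(q_m) = 79 + 6·4.7778 = 107.6668.
Competitive q* = 6.6154, so Δq = 1.8376; wedge = 125.5833 − 107.6668 = 17.9165.
Deadweight loss = ½ × 1.8376 × 17.9165 = 16.46.

16.46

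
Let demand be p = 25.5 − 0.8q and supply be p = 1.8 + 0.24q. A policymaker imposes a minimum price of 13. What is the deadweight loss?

Competitive equilibrium: 25.5 − 0.8q = 1.8 + 0.24q → q* = 22.7885, p* = 7.2692.
At the floor p = 13, quantity demanded = (25.5 − 13)/0.8 = 15.625.
Sellers' marginal cost at q' = 15.625: 1.8 + 0.24·15.625 = 5.55.
Δq = 22.7885 − 15.625 = 7.1635; wedge = 13 − 5.55 = 7.45.
Welfare loss = ½ × 7.1635 × 7.45 = 26.68.

26.68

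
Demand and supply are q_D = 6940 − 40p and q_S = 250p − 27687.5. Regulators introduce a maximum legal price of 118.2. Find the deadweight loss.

In inverse form: demand p = 173.5 − 0.025q, supply p = 110.75 + 0.004q.
Competitive equilibrium: 173.5 − 0.025q = 110.75 + 0.004q → q* = 2163.7931, p* = 119.4052.
At the ceiling p = 118.2, quantity supplied = (118.2 − 110.75)/0.004 = 1862.5.
Willingness to pay at q' = 1862.5: 173.5 − 0.025·1862.5 = 126.9375.
Δq = 2163.7931 − 1862.5 = 301.2931; wedge = 126.9375 − 118.2 = 8.7375.
DWL = ½ × 301.2931 × 8.7375 = 1316.27.

1316.27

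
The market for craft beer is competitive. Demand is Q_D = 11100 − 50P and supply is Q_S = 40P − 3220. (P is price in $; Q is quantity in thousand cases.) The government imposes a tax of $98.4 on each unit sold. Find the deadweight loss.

In inverse form: demand P = 222 − 0.02Q, supply P = 80.5 + 0.025Q.
Competitive equilibrium: 222 − 0.02Q = 80.5 + 0.025Q → Q* = 3144.4444, P* = 159.1111.
With the tax, the buyer price exceeds the seller price by 98.4: (222 − 0.02Q) − (80.5 + 0.025Q) = 98.4 → Q' = 957.7778.
ΔQ = 3144.4444 − 957.7778 = 2186.6666; the wedge equals the tax, 98.4.
Deadweight loss = ½ × 2186.6666 × 98.4 = $107584 thousand.

$107584 thousand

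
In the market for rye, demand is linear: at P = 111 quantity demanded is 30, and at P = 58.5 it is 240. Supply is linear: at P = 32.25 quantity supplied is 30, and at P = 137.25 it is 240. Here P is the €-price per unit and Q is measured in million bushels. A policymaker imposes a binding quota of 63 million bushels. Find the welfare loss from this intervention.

€1944 million

Demand slope = (58.5 − 111)/(240 − 30) = −0.25, so P = 118.5 − 0.25Q.
Supply slope = (137.25 − 32.25)/(240 − 30) = 0.5, so P = 17.25 + 0.5Q.
Competitive equilibrium: 118.5 − 0.25Q = 17.25 + 0.5Q → Q* = 135, P* = 84.75.
At Q = 63: demand price = 118.5 − 0.25·63 = 102.75; supply price = 17.25 + 0.5·63 = 48.75.
ΔQ = 135 − 63 = 72; wedge = 102.75 − 48.75 = 54.
The triangle = ½ × 72 × 54 = €1944 million.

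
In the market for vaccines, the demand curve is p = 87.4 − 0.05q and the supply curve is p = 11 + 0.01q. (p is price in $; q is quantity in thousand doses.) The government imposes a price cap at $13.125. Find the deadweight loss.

Competitive equilibrium: 87.4 − 0.05q = 11 + 0.01q → q* = 1273.3333, p* = 23.7333.
At the ceiling p = 13.125, quantity supplied = (13.125 − 11)/0.01 = 212.5.
Willingness to pay at q' = 212.5: 87.4 − 0.05·212.5 = 76.775.
Δq = 1273.3333 − 212.5 = 1060.8333; wedge = 76.775 − 13.125 = 63.65.
Welfare loss = ½ × 1060.8333 × 63.65 = $33761.02 thousand.

$33761.02 thousand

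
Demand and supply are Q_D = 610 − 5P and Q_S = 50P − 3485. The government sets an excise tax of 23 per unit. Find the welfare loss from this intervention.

1202.27

In inverse form: demand P = 122 − 0.2Q, supply P = 69.7 + 0.02Q.
Competitive equilibrium: 122 − 0.2Q = 69.7 + 0.02Q → Q* = 237.7273, P* = 74.4545.
With the tax, the buyer price exceeds the seller price by 23: (122 − 0.2Q) − (69.7 + 0.02Q) = 23 → Q' = 133.1818.
ΔQ = 237.7273 − 133.1818 = 104.5455; the wedge equals the tax, 23.
Deadweight loss = ½ × 104.5455 × 23 = 1202.27.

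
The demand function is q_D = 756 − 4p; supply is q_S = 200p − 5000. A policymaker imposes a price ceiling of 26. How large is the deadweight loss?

25037.25

In inverse form: demand p = 189 − 0.25q, supply p = 25 + 0.005q.
Competitive equilibrium: 189 − 0.25q = 25 + 0.005q → q* = 643.13725, p* = 28.21569.
At the ceiling p = 26, quantity supplied = (26 − 25)/0.005 = 200.
Willingness to pay at q' = 200: 189 − 0.25·200 = 139.
Δq = 643.13725 − 200 = 443.13725; wedge = 139 − 26 = 113.
The triangle = ½ × 443.13725 × 113 = 25037.25.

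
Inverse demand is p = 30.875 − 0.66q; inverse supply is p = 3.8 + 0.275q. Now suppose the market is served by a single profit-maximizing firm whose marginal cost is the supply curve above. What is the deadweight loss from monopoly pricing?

Competitive equilibrium: 30.875 − 0.66q = 3.8 + 0.275q → q* = 28.9572, p* = 11.7632.
Marginal revenue: MR = 30.875 − 1.32q. Set MR = MC: 30.875 − 1.32q = 3.8 + 0.275q → q_m = 16.9749.
Price p_m = 30.875 − 0.66·16.9749 = 19.6716; MC(q_m) = 3.8 + 0.275·16.9749 = 8.4681.
Competitive q* = 28.9572, so Δq = 11.9823; wedge = 19.6716 − 8.4681 = 11.2035.
The triangle = ½ × 11.9823 × 11.2035 = 67.12.

67.12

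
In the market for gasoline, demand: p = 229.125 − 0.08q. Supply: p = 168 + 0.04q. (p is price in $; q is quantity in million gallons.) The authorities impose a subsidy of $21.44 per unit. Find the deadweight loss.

$1915.31 million

Competitive equilibrium: 229.125 − 0.08q = 168 + 0.04q → q* = 509.375, p* = 188.375.
The subsidy lowers effective supply by 21.44: p = 146.56 + 0.04q.
New quantity: 229.125 − 0.08q = 146.56 + 0.04q → q' = 688.0417.
Overproduction Δq = 688.0417 − 509.375 = 178.6667; wedge = subsidy = 21.44.
Deadweight loss = ½ × 178.6667 × 21.44 = $1915.31 million.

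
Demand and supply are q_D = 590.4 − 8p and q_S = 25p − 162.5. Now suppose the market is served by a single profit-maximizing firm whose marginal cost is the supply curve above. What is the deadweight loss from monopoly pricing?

2550

In inverse form: demand p = 73.8 − 0.125q, supply p = 6.5 + 0.04q.
Competitive equilibrium: 73.8 − 0.125q = 6.5 + 0.04q → q* = 407.8788, p* = 22.8152.
Marginal revenue: MR = 73.8 − 0.25q. Set MR = MC: 73.8 − 0.25q = 6.5 + 0.04q → q_m = 232.069.
Price p_m = 73.8 − 0.125·232.069 = 44.7914; MC(q_m) = 6.5 + 0.04·232.069 = 15.7828.
Competitive q* = 407.8788, so Δq = 175.8098; wedge = 44.7914 − 15.7828 = 29.0086.
DWL = ½ × 175.8098 × 29.0086 = 2550.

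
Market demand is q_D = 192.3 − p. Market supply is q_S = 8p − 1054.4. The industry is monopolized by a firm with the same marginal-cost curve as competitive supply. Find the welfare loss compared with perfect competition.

360.26

In inverse form: demand p = 192.3 − q, supply p = 131.8 + 0.125q.
Competitive equilibrium: 192.3 − q = 131.8 + 0.125q → q* = 53.7778, p* = 138.5222.
Marginal revenue: MR = 192.3 − 2q. Set MR = MC: 192.3 − 2q = 131.8 + 0.125q → q_m = 28.4706.
Price p_m = 192.3 − 1·28.4706 = 163.8294; MC(q_m) = 131.8 + 0.125·28.4706 = 135.3588.
Competitive q* = 53.7778, so Δq = 25.3072; wedge = 163.8294 − 135.3588 = 28.4706.
Deadweight loss = ½ × 25.3072 × 28.4706 = 360.26.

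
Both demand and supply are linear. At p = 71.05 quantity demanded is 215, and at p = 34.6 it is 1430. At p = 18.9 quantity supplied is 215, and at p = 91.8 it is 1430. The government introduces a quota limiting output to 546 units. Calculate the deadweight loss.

2777.61

Demand slope = (34.6 − 71.05)/(1430 − 215) = −0.03, so p = 77.5 − 0.03q.
Supply slope = (91.8 − 18.9)/(1430 − 215) = 0.06, so p = 6 + 0.06q.
Competitive equilibrium: 77.5 − 0.03q = 6 + 0.06q → q* = 794.4444, p* = 53.6667.
At q = 546: demand price = 77.5 − 0.03·546 = 61.12; supply price = 6 + 0.06·546 = 38.76.
Δq = 794.4444 − 546 = 248.4444; wedge = 61.12 − 38.76 = 22.36.
Deadweight loss = ½ × 248.4444 × 22.36 = 2777.61.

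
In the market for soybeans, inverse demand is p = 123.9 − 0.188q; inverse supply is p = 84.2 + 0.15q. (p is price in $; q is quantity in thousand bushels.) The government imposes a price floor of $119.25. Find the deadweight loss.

$1452.94 thousand

Competitive equilibrium: 123.9 − 0.188q = 84.2 + 0.15q → q* = 117.4556, p* = 101.8183.
At the floor p = 119.25, quantity demanded = (123.9 − 119.25)/0.188 = 24.734.
Sellers' marginal cost at q' = 24.734: 84.2 + 0.15·24.734 = 87.9101.
Δq = 117.4556 − 24.734 = 92.7216; wedge = 119.25 − 87.9101 = 31.3399.
Deadweight loss = ½ × 92.7216 × 31.3399 = $1452.94 thousand.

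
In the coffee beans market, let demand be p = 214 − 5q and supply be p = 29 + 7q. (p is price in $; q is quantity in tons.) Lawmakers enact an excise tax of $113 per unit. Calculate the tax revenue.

$678

Competitive equilibrium: 214 − 5q = 29 + 7q → q* = 15.4167, p* = 136.9167.
With the tax, the buyer price exceeds the seller price by 113: (214 − 5q) − (29 + 7q) = 113 → q' = 6.
Tax revenue = 113 × 6 = $678.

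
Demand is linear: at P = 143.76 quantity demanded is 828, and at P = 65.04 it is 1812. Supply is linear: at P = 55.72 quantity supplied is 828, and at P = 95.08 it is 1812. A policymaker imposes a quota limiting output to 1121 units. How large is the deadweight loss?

11651.23

Demand slope = (65.04 − 143.76)/(1812 − 828) = −0.08, so P = 210 − 0.08Q.
Supply slope = (95.08 − 55.72)/(1812 − 828) = 0.04, so P = 22.6 + 0.04Q.
Competitive equilibrium: 210 − 0.08Q = 22.6 + 0.04Q → Q* = 1561.6667, P* = 85.0667.
At Q = 1121: demand price = 210 − 0.08·1121 = 120.32; supply price = 22.6 + 0.04·1121 = 67.44.
ΔQ = 1561.6667 − 1121 = 440.6667; wedge = 120.32 − 67.44 = 52.88.
Welfare loss = ½ × 440.6667 × 52.88 = 11651.23.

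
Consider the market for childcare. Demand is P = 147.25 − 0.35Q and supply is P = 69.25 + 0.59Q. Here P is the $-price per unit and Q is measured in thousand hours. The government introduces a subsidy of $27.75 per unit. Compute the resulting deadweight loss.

Competitive equilibrium: 147.25 − 0.35Q = 69.25 + 0.59Q → Q* = 82.9787, P* = 118.2074.
The subsidy lowers effective supply by 27.75: P = 41.5 + 0.59Q.
New quantity: 147.25 − 0.35Q = 41.5 + 0.59Q → Q' = 112.5.
Overproduction ΔQ = 112.5 − 82.9787 = 29.5213; wedge = subsidy = 27.75.
Welfare loss = ½ × 29.5213 × 27.75 = $409.61 thousand.

$409.61 thousand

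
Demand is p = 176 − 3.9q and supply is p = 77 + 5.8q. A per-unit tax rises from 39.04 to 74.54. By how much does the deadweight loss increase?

Competitive equilibrium: 176 − 3.9q = 77 + 5.8q → q* = 10.2062, p* = 136.1959.
For a per-unit tax t: Δq = t/9.7, so DWL = ½·t·(t/9.7) = t²/19.4.
At t = 39.04: DWL = 78.563. At t = 74.54: DWL = 286.403.
Increase = 286.403 − 78.563 = 207.84.

207.84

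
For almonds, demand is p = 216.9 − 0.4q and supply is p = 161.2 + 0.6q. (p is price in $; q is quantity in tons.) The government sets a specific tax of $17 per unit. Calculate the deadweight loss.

$144.50

Competitive equilibrium: 216.9 − 0.4q = 161.2 + 0.6q → q* = 55.7, p* = 194.62.
With the tax, the buyer price exceeds the seller price by 17: (216.9 − 0.4q) − (161.2 + 0.6q) = 17 → q' = 38.7.
Δq = 55.7 − 38.7 = 17; the wedge equals the tax, 17.
The triangle = ½ × 17 × 17 = $144.50.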